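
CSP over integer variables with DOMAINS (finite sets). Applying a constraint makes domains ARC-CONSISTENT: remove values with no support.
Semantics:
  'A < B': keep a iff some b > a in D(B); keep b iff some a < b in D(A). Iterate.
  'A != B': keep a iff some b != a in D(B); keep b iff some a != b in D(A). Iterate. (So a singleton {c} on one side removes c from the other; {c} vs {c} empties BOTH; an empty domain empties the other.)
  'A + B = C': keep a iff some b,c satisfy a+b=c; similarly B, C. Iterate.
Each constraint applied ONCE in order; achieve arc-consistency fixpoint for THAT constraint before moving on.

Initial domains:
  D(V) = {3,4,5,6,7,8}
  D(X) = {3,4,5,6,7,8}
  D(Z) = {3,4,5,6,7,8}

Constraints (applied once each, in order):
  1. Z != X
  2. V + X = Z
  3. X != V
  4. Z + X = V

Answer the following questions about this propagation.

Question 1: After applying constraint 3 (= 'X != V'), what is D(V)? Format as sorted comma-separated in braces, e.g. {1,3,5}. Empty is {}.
Answer: {3,4,5}

Derivation:
Constraint 1 (Z != X) on D(Z)={3,4,5,6,7,8} D(X)={3,4,5,6,7,8}: no change
Constraint 2 (V + X = Z) on D(V)={3,4,5,6,7,8} D(X)={3,4,5,6,7,8} D(Z)={3,4,5,6,7,8}: V {3,4,5,6,7,8}->{3,4,5}; X {3,4,5,6,7,8}->{3,4,5}; Z {3,4,5,6,7,8}->{6,7,8}
Constraint 3 (X != V) on D(X)={3,4,5} D(V)={3,4,5}: no change
So after constraint 3: D(V) = {3,4,5}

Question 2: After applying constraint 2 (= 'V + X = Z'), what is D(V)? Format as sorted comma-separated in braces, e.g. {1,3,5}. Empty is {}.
Constraint 1 (Z != X) on D(Z)={3,4,5,6,7,8} D(X)={3,4,5,6,7,8}: no change
Constraint 2 (V + X = Z) on D(V)={3,4,5,6,7,8} D(X)={3,4,5,6,7,8} D(Z)={3,4,5,6,7,8}: V {3,4,5,6,7,8}->{3,4,5}; X {3,4,5,6,7,8}->{3,4,5}; Z {3,4,5,6,7,8}->{6,7,8}
So after constraint 2: D(V) = {3,4,5}

Answer: {3,4,5}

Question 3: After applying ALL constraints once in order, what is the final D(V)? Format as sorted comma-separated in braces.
Answer: {}

Derivation:
Constraint 1 (Z != X) on D(Z)={3,4,5,6,7,8} D(X)={3,4,5,6,7,8}: no change
Constraint 2 (V + X = Z) on D(V)={3,4,5,6,7,8} D(X)={3,4,5,6,7,8} D(Z)={3,4,5,6,7,8}: V {3,4,5,6,7,8}->{3,4,5}; X {3,4,5,6,7,8}->{3,4,5}; Z {3,4,5,6,7,8}->{6,7,8}
Constraint 3 (X != V) on D(X)={3,4,5} D(V)={3,4,5}: no change
Constraint 4 (Z + X = V) on D(Z)={6,7,8} D(X)={3,4,5} D(V)={3,4,5}: Z {6,7,8}->{}; X {3,4,5}->{}; V {3,4,5}->{}
So after all 4 constraints: D(V) = {}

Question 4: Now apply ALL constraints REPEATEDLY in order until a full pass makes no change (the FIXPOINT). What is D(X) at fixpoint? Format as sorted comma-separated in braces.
pass 0 (initial): D(X)={3,4,5,6,7,8}
pass 1: V {3,4,5,6,7,8}->{}; X {3,4,5,6,7,8}->{}; Z {3,4,5,6,7,8}->{}
pass 2: no change
Fixpoint after 2 passes: D(X) = {}

Answer: {}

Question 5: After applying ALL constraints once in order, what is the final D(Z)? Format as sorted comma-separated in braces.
Answer: {}

Derivation:
Constraint 1 (Z != X) on D(Z)={3,4,5,6,7,8} D(X)={3,4,5,6,7,8}: no change
Constraint 2 (V + X = Z) on D(V)={3,4,5,6,7,8} D(X)={3,4,5,6,7,8} D(Z)={3,4,5,6,7,8}: V {3,4,5,6,7,8}->{3,4,5}; X {3,4,5,6,7,8}->{3,4,5}; Z {3,4,5,6,7,8}->{6,7,8}
Constraint 3 (X != V) on D(X)={3,4,5} D(V)={3,4,5}: no change
Constraint 4 (Z + X = V) on D(Z)={6,7,8} D(X)={3,4,5} D(V)={3,4,5}: Z {6,7,8}->{}; X {3,4,5}->{}; V {3,4,5}->{}
So after all 4 constraints: D(Z) = {}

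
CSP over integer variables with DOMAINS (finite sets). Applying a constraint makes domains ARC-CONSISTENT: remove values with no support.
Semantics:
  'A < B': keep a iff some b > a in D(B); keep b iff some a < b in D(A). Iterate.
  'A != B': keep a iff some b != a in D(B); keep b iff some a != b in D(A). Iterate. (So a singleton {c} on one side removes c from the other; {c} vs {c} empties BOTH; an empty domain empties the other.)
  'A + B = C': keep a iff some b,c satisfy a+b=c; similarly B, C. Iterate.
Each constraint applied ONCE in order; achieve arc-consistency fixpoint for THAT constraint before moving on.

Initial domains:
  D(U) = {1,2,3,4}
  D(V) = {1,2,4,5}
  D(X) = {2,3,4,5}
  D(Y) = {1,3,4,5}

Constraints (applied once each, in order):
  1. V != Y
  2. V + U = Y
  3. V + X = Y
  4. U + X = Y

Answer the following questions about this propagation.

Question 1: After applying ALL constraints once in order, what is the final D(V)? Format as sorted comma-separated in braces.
Answer: {1,2}

Derivation:
Constraint 1 (V != Y) on D(V)={1,2,4,5} D(Y)={1,3,4,5}: no change
Constraint 2 (V + U = Y) on D(V)={1,2,4,5} D(U)={1,2,3,4} D(Y)={1,3,4,5}: V {1,2,4,5}->{1,2,4}; Y {1,3,4,5}->{3,4,5}
Constraint 3 (V + X = Y) on D(V)={1,2,4} D(X)={2,3,4,5} D(Y)={3,4,5}: V {1,2,4}->{1,2}; X {2,3,4,5}->{2,3,4}
Constraint 4 (U + X = Y) on D(U)={1,2,3,4} D(X)={2,3,4} D(Y)={3,4,5}: U {1,2,3,4}->{1,2,3}
So after all 4 constraints: D(V) = {1,2}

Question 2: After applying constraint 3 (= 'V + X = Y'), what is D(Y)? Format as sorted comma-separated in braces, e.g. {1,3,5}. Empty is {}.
Answer: {3,4,5}

Derivation:
Constraint 1 (V != Y) on D(V)={1,2,4,5} D(Y)={1,3,4,5}: no change
Constraint 2 (V + U = Y) on D(V)={1,2,4,5} D(U)={1,2,3,4} D(Y)={1,3,4,5}: V {1,2,4,5}->{1,2,4}; Y {1,3,4,5}->{3,4,5}
Constraint 3 (V + X = Y) on D(V)={1,2,4} D(X)={2,3,4,5} D(Y)={3,4,5}: V {1,2,4}->{1,2}; X {2,3,4,5}->{2,3,4}
So after constraint 3: D(Y) = {3,4,5}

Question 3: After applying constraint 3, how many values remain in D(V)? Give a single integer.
Answer: 2

Derivation:
Constraint 1 (V != Y) on D(V)={1,2,4,5} D(Y)={1,3,4,5}: no change
Constraint 2 (V + U = Y) on D(V)={1,2,4,5} D(U)={1,2,3,4} D(Y)={1,3,4,5}: V {1,2,4,5}->{1,2,4}; Y {1,3,4,5}->{3,4,5}
Constraint 3 (V + X = Y) on D(V)={1,2,4} D(X)={2,3,4,5} D(Y)={3,4,5}: V {1,2,4}->{1,2}; X {2,3,4,5}->{2,3,4}
So after constraint 3: D(V)={1,2}, size = 2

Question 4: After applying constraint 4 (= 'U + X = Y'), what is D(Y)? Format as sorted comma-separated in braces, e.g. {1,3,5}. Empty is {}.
Answer: {3,4,5}

Derivation:
Constraint 1 (V != Y) on D(V)={1,2,4,5} D(Y)={1,3,4,5}: no change
Constraint 2 (V + U = Y) on D(V)={1,2,4,5} D(U)={1,2,3,4} D(Y)={1,3,4,5}: V {1,2,4,5}->{1,2,4}; Y {1,3,4,5}->{3,4,5}
Constraint 3 (V + X = Y) on D(V)={1,2,4} D(X)={2,3,4,5} D(Y)={3,4,5}: V {1,2,4}->{1,2}; X {2,3,4,5}->{2,3,4}
Constraint 4 (U + X = Y) on D(U)={1,2,3,4} D(X)={2,3,4} D(Y)={3,4,5}: U {1,2,3,4}->{1,2,3}
So after constraint 4: D(Y) = {3,4,5}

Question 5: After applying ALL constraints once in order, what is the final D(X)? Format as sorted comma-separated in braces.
Constraint 1 (V != Y) on D(V)={1,2,4,5} D(Y)={1,3,4,5}: no change
Constraint 2 (V + U = Y) on D(V)={1,2,4,5} D(U)={1,2,3,4} D(Y)={1,3,4,5}: V {1,2,4,5}->{1,2,4}; Y {1,3,4,5}->{3,4,5}
Constraint 3 (V + X = Y) on D(V)={1,2,4} D(X)={2,3,4,5} D(Y)={3,4,5}: V {1,2,4}->{1,2}; X {2,3,4,5}->{2,3,4}
Constraint 4 (U + X = Y) on D(U)={1,2,3,4} D(X)={2,3,4} D(Y)={3,4,5}: U {1,2,3,4}->{1,2,3}
So after all 4 constraints: D(X) = {2,3,4}

Answer: {2,3,4}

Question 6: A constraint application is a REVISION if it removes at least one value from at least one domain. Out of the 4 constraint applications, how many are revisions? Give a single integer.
Answer: 3

Derivation:
Constraint 1 (V != Y) on D(V)={1,2,4,5} D(Y)={1,3,4,5}: no change => not a revision
Constraint 2 (V + U = Y) on D(V)={1,2,4,5} D(U)={1,2,3,4} D(Y)={1,3,4,5}: V {1,2,4,5}->{1,2,4}; Y {1,3,4,5}->{3,4,5} => REVISION
Constraint 3 (V + X = Y) on D(V)={1,2,4} D(X)={2,3,4,5} D(Y)={3,4,5}: V {1,2,4}->{1,2}; X {2,3,4,5}->{2,3,4} => REVISION
Constraint 4 (U + X = Y) on D(U)={1,2,3,4} D(X)={2,3,4} D(Y)={3,4,5}: U {1,2,3,4}->{1,2,3} => REVISION
Total revisions = 3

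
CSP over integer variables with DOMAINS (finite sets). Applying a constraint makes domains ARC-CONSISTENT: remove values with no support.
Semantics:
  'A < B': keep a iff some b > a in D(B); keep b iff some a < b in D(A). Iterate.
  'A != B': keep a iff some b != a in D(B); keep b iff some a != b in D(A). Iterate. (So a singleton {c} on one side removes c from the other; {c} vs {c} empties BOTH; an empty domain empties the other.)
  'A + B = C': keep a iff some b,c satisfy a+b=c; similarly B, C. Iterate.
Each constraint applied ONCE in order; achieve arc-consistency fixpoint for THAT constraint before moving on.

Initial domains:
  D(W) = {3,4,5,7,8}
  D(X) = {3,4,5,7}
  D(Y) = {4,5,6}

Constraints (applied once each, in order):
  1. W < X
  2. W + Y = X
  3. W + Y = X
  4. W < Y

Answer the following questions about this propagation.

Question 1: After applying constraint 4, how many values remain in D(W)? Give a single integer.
Constraint 1 (W < X) on D(W)={3,4,5,7,8} D(X)={3,4,5,7}: W {3,4,5,7,8}->{3,4,5}; X {3,4,5,7}->{4,5,7}
Constraint 2 (W + Y = X) on D(W)={3,4,5} D(Y)={4,5,6} D(X)={4,5,7}: W {3,4,5}->{3}; Y {4,5,6}->{4}; X {4,5,7}->{7}
Constraint 3 (W + Y = X) on D(W)={3} D(Y)={4} D(X)={7}: no change
Constraint 4 (W < Y) on D(W)={3} D(Y)={4}: no change
So after constraint 4: D(W)={3}, size = 1

Answer: 1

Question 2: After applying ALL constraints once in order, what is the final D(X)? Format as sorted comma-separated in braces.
Answer: {7}

Derivation:
Constraint 1 (W < X) on D(W)={3,4,5,7,8} D(X)={3,4,5,7}: W {3,4,5,7,8}->{3,4,5}; X {3,4,5,7}->{4,5,7}
Constraint 2 (W + Y = X) on D(W)={3,4,5} D(Y)={4,5,6} D(X)={4,5,7}: W {3,4,5}->{3}; Y {4,5,6}->{4}; X {4,5,7}->{7}
Constraint 3 (W + Y = X) on D(W)={3} D(Y)={4} D(X)={7}: no change
Constraint 4 (W < Y) on D(W)={3} D(Y)={4}: no change
So after all 4 constraints: D(X) = {7}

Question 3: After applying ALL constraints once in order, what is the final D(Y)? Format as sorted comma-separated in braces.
Constraint 1 (W < X) on D(W)={3,4,5,7,8} D(X)={3,4,5,7}: W {3,4,5,7,8}->{3,4,5}; X {3,4,5,7}->{4,5,7}
Constraint 2 (W + Y = X) on D(W)={3,4,5} D(Y)={4,5,6} D(X)={4,5,7}: W {3,4,5}->{3}; Y {4,5,6}->{4}; X {4,5,7}->{7}
Constraint 3 (W + Y = X) on D(W)={3} D(Y)={4} D(X)={7}: no change
Constraint 4 (W < Y) on D(W)={3} D(Y)={4}: no change
So after all 4 constraints: D(Y) = {4}

Answer: {4}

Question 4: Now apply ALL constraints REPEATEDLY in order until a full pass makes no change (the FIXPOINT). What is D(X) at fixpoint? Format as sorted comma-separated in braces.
Answer: {7}

Derivation:
pass 0 (initial): D(X)={3,4,5,7}
pass 1: W {3,4,5,7,8}->{3}; X {3,4,5,7}->{7}; Y {4,5,6}->{4}
pass 2: no change
Fixpoint after 2 passes: D(X) = {7}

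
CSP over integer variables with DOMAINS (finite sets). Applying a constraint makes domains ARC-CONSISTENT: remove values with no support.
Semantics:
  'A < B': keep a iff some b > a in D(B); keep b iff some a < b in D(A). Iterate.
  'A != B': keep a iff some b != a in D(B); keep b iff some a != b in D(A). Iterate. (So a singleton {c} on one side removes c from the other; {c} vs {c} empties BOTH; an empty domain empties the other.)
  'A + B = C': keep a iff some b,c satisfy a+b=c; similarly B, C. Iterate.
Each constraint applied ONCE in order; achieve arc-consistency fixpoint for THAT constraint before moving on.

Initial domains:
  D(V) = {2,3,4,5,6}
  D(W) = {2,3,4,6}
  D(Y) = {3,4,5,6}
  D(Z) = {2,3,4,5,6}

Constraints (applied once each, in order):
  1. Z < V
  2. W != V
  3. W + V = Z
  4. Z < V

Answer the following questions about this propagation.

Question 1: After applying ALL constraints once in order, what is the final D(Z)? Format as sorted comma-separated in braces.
Constraint 1 (Z < V) on D(Z)={2,3,4,5,6} D(V)={2,3,4,5,6}: Z {2,3,4,5,6}->{2,3,4,5}; V {2,3,4,5,6}->{3,4,5,6}
Constraint 2 (W != V) on D(W)={2,3,4,6} D(V)={3,4,5,6}: no change
Constraint 3 (W + V = Z) on D(W)={2,3,4,6} D(V)={3,4,5,6} D(Z)={2,3,4,5}: W {2,3,4,6}->{2}; V {3,4,5,6}->{3}; Z {2,3,4,5}->{5}
Constraint 4 (Z < V) on D(Z)={5} D(V)={3}: Z {5}->{}; V {3}->{}
So after all 4 constraints: D(Z) = {}

Answer: {}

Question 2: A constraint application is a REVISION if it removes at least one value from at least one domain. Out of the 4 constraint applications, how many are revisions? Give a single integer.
Answer: 3

Derivation:
Constraint 1 (Z < V) on D(Z)={2,3,4,5,6} D(V)={2,3,4,5,6}: Z {2,3,4,5,6}->{2,3,4,5}; V {2,3,4,5,6}->{3,4,5,6} => REVISION
Constraint 2 (W != V) on D(W)={2,3,4,6} D(V)={3,4,5,6}: no change => not a revision
Constraint 3 (W + V = Z) on D(W)={2,3,4,6} D(V)={3,4,5,6} D(Z)={2,3,4,5}: W {2,3,4,6}->{2}; V {3,4,5,6}->{3}; Z {2,3,4,5}->{5} => REVISION
Constraint 4 (Z < V) on D(Z)={5} D(V)={3}: Z {5}->{}; V {3}->{} => REVISION
Total revisions = 3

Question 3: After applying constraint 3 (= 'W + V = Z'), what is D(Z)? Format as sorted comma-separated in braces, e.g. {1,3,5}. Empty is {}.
Constraint 1 (Z < V) on D(Z)={2,3,4,5,6} D(V)={2,3,4,5,6}: Z {2,3,4,5,6}->{2,3,4,5}; V {2,3,4,5,6}->{3,4,5,6}
Constraint 2 (W != V) on D(W)={2,3,4,6} D(V)={3,4,5,6}: no change
Constraint 3 (W + V = Z) on D(W)={2,3,4,6} D(V)={3,4,5,6} D(Z)={2,3,4,5}: W {2,3,4,6}->{2}; V {3,4,5,6}->{3}; Z {2,3,4,5}->{5}
So after constraint 3: D(Z) = {5}

Answer: {5}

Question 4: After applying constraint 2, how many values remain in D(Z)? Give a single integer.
Answer: 4

Derivation:
Constraint 1 (Z < V) on D(Z)={2,3,4,5,6} D(V)={2,3,4,5,6}: Z {2,3,4,5,6}->{2,3,4,5}; V {2,3,4,5,6}->{3,4,5,6}
Constraint 2 (W != V) on D(W)={2,3,4,6} D(V)={3,4,5,6}: no change
So after constraint 2: D(Z)={2,3,4,5}, size = 4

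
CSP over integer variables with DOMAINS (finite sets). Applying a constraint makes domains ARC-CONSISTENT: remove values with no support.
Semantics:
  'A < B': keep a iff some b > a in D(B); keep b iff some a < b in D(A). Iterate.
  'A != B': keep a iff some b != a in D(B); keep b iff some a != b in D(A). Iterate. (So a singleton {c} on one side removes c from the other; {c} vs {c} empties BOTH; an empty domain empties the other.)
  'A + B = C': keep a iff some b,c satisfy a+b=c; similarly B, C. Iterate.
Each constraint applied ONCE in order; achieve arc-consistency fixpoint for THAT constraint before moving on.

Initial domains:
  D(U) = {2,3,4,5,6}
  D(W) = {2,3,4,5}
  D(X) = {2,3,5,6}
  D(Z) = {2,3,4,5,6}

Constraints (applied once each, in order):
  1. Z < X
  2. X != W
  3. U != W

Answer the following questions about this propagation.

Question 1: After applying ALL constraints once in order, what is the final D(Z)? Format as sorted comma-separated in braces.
Answer: {2,3,4,5}

Derivation:
Constraint 1 (Z < X) on D(Z)={2,3,4,5,6} D(X)={2,3,5,6}: Z {2,3,4,5,6}->{2,3,4,5}; X {2,3,5,6}->{3,5,6}
Constraint 2 (X != W) on D(X)={3,5,6} D(W)={2,3,4,5}: no change
Constraint 3 (U != W) on D(U)={2,3,4,5,6} D(W)={2,3,4,5}: no change
So after all 3 constraints: D(Z) = {2,3,4,5}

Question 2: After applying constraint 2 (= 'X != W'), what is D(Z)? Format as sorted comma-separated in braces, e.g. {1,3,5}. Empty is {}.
Answer: {2,3,4,5}

Derivation:
Constraint 1 (Z < X) on D(Z)={2,3,4,5,6} D(X)={2,3,5,6}: Z {2,3,4,5,6}->{2,3,4,5}; X {2,3,5,6}->{3,5,6}
Constraint 2 (X != W) on D(X)={3,5,6} D(W)={2,3,4,5}: no change
So after constraint 2: D(Z) = {2,3,4,5}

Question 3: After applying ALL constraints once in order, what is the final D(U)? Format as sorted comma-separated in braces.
Answer: {2,3,4,5,6}

Derivation:
Constraint 1 (Z < X) on D(Z)={2,3,4,5,6} D(X)={2,3,5,6}: Z {2,3,4,5,6}->{2,3,4,5}; X {2,3,5,6}->{3,5,6}
Constraint 2 (X != W) on D(X)={3,5,6} D(W)={2,3,4,5}: no change
Constraint 3 (U != W) on D(U)={2,3,4,5,6} D(W)={2,3,4,5}: no change
So after all 3 constraints: D(U) = {2,3,4,5,6}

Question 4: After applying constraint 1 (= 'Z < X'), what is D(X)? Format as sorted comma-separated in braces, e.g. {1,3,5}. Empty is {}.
Constraint 1 (Z < X) on D(Z)={2,3,4,5,6} D(X)={2,3,5,6}: Z {2,3,4,5,6}->{2,3,4,5}; X {2,3,5,6}->{3,5,6}
So after constraint 1: D(X) = {3,5,6}

Answer: {3,5,6}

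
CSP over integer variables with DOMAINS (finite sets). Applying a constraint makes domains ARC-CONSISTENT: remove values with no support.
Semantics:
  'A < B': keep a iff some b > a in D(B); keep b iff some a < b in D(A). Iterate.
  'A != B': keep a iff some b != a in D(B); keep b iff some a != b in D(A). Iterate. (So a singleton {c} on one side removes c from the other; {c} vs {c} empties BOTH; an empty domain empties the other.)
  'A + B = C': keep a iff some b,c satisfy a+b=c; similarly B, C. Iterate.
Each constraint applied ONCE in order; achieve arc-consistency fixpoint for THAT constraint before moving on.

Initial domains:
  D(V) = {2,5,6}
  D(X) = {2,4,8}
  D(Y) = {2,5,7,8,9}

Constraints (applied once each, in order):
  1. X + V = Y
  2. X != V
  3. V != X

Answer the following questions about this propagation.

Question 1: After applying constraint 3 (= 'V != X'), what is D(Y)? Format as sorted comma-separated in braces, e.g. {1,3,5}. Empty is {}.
Constraint 1 (X + V = Y) on D(X)={2,4,8} D(V)={2,5,6} D(Y)={2,5,7,8,9}: X {2,4,8}->{2,4}; V {2,5,6}->{5,6}; Y {2,5,7,8,9}->{7,8,9}
Constraint 2 (X != V) on D(X)={2,4} D(V)={5,6}: no change
Constraint 3 (V != X) on D(V)={5,6} D(X)={2,4}: no change
So after constraint 3: D(Y) = {7,8,9}

Answer: {7,8,9}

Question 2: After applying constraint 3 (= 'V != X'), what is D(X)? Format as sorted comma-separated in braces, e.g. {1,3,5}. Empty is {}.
Constraint 1 (X + V = Y) on D(X)={2,4,8} D(V)={2,5,6} D(Y)={2,5,7,8,9}: X {2,4,8}->{2,4}; V {2,5,6}->{5,6}; Y {2,5,7,8,9}->{7,8,9}
Constraint 2 (X != V) on D(X)={2,4} D(V)={5,6}: no change
Constraint 3 (V != X) on D(V)={5,6} D(X)={2,4}: no change
So after constraint 3: D(X) = {2,4}

Answer: {2,4}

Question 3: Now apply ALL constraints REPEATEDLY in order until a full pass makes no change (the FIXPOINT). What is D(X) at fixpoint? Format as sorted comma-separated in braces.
pass 0 (initial): D(X)={2,4,8}
pass 1: V {2,5,6}->{5,6}; X {2,4,8}->{2,4}; Y {2,5,7,8,9}->{7,8,9}
pass 2: no change
Fixpoint after 2 passes: D(X) = {2,4}

Answer: {2,4}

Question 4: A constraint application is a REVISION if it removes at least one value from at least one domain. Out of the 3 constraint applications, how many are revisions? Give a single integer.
Constraint 1 (X + V = Y) on D(X)={2,4,8} D(V)={2,5,6} D(Y)={2,5,7,8,9}: X {2,4,8}->{2,4}; V {2,5,6}->{5,6}; Y {2,5,7,8,9}->{7,8,9} => REVISION
Constraint 2 (X != V) on D(X)={2,4} D(V)={5,6}: no change => not a revision
Constraint 3 (V != X) on D(V)={5,6} D(X)={2,4}: no change => not a revision
Total revisions = 1

Answer: 1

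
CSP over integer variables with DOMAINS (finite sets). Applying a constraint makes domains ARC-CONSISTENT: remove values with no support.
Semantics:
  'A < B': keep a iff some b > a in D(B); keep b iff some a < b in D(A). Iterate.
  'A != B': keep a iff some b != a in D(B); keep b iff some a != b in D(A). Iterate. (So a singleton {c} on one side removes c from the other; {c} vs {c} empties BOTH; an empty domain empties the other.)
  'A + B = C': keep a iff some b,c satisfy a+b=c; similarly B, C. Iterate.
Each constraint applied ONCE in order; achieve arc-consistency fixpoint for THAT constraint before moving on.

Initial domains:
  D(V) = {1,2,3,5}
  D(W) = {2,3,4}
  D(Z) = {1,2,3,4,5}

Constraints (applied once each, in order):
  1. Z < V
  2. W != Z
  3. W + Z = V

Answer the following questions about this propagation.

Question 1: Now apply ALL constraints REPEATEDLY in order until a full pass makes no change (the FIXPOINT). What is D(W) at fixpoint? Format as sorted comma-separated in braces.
pass 0 (initial): D(W)={2,3,4}
pass 1: V {1,2,3,5}->{3,5}; Z {1,2,3,4,5}->{1,2,3}
pass 2: no change
Fixpoint after 2 passes: D(W) = {2,3,4}

Answer: {2,3,4}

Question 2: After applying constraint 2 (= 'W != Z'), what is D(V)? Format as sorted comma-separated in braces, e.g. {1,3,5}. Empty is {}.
Answer: {2,3,5}

Derivation:
Constraint 1 (Z < V) on D(Z)={1,2,3,4,5} D(V)={1,2,3,5}: Z {1,2,3,4,5}->{1,2,3,4}; V {1,2,3,5}->{2,3,5}
Constraint 2 (W != Z) on D(W)={2,3,4} D(Z)={1,2,3,4}: no change
So after constraint 2: D(V) = {2,3,5}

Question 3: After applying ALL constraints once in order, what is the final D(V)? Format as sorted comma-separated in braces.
Answer: {3,5}

Derivation:
Constraint 1 (Z < V) on D(Z)={1,2,3,4,5} D(V)={1,2,3,5}: Z {1,2,3,4,5}->{1,2,3,4}; V {1,2,3,5}->{2,3,5}
Constraint 2 (W != Z) on D(W)={2,3,4} D(Z)={1,2,3,4}: no change
Constraint 3 (W + Z = V) on D(W)={2,3,4} D(Z)={1,2,3,4} D(V)={2,3,5}: Z {1,2,3,4}->{1,2,3}; V {2,3,5}->{3,5}
So after all 3 constraints: D(V) = {3,5}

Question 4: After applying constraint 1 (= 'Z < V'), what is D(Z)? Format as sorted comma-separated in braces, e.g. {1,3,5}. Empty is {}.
Constraint 1 (Z < V) on D(Z)={1,2,3,4,5} D(V)={1,2,3,5}: Z {1,2,3,4,5}->{1,2,3,4}; V {1,2,3,5}->{2,3,5}
So after constraint 1: D(Z) = {1,2,3,4}

Answer: {1,2,3,4}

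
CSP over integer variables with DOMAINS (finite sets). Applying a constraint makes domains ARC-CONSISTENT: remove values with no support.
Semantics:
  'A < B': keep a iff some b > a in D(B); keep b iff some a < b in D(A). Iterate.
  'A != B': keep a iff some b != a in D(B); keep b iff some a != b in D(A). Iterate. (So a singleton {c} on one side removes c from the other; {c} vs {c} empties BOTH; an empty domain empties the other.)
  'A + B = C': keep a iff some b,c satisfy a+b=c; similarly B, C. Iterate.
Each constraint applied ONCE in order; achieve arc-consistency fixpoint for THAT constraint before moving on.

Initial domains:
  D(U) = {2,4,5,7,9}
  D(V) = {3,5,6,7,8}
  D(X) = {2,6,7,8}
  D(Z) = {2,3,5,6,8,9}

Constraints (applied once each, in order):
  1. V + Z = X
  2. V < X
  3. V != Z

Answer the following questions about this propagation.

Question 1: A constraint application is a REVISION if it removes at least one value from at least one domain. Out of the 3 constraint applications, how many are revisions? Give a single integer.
Answer: 1

Derivation:
Constraint 1 (V + Z = X) on D(V)={3,5,6,7,8} D(Z)={2,3,5,6,8,9} D(X)={2,6,7,8}: V {3,5,6,7,8}->{3,5,6}; Z {2,3,5,6,8,9}->{2,3,5}; X {2,6,7,8}->{6,7,8} => REVISION
Constraint 2 (V < X) on D(V)={3,5,6} D(X)={6,7,8}: no change => not a revision
Constraint 3 (V != Z) on D(V)={3,5,6} D(Z)={2,3,5}: no change => not a revision
Total revisions = 1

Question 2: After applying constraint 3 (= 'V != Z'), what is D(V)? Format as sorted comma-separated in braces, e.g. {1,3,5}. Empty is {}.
Answer: {3,5,6}

Derivation:
Constraint 1 (V + Z = X) on D(V)={3,5,6,7,8} D(Z)={2,3,5,6,8,9} D(X)={2,6,7,8}: V {3,5,6,7,8}->{3,5,6}; Z {2,3,5,6,8,9}->{2,3,5}; X {2,6,7,8}->{6,7,8}
Constraint 2 (V < X) on D(V)={3,5,6} D(X)={6,7,8}: no change
Constraint 3 (V != Z) on D(V)={3,5,6} D(Z)={2,3,5}: no change
So after constraint 3: D(V) = {3,5,6}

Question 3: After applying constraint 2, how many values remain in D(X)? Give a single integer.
Constraint 1 (V + Z = X) on D(V)={3,5,6,7,8} D(Z)={2,3,5,6,8,9} D(X)={2,6,7,8}: V {3,5,6,7,8}->{3,5,6}; Z {2,3,5,6,8,9}->{2,3,5}; X {2,6,7,8}->{6,7,8}
Constraint 2 (V < X) on D(V)={3,5,6} D(X)={6,7,8}: no change
So after constraint 2: D(X)={6,7,8}, size = 3

Answer: 3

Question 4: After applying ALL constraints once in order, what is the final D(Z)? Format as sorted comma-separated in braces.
Answer: {2,3,5}

Derivation:
Constraint 1 (V + Z = X) on D(V)={3,5,6,7,8} D(Z)={2,3,5,6,8,9} D(X)={2,6,7,8}: V {3,5,6,7,8}->{3,5,6}; Z {2,3,5,6,8,9}->{2,3,5}; X {2,6,7,8}->{6,7,8}
Constraint 2 (V < X) on D(V)={3,5,6} D(X)={6,7,8}: no change
Constraint 3 (V != Z) on D(V)={3,5,6} D(Z)={2,3,5}: no change
So after all 3 constraints: D(Z) = {2,3,5}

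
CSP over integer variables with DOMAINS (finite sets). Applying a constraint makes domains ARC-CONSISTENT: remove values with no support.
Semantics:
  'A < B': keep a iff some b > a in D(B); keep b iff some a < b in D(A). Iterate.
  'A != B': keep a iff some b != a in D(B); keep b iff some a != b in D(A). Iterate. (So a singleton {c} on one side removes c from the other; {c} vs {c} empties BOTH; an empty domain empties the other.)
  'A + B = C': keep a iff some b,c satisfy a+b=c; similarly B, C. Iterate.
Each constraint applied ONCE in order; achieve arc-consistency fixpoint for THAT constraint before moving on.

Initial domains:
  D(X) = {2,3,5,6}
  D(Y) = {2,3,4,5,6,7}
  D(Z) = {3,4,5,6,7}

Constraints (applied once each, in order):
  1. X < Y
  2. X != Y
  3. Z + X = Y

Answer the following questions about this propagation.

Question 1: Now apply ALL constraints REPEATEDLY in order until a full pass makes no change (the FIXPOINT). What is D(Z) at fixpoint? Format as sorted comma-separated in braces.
pass 0 (initial): D(Z)={3,4,5,6,7}
pass 1: X {2,3,5,6}->{2,3}; Y {2,3,4,5,6,7}->{5,6,7}; Z {3,4,5,6,7}->{3,4,5}
pass 2: no change
Fixpoint after 2 passes: D(Z) = {3,4,5}

Answer: {3,4,5}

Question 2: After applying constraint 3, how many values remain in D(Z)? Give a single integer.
Answer: 3

Derivation:
Constraint 1 (X < Y) on D(X)={2,3,5,6} D(Y)={2,3,4,5,6,7}: Y {2,3,4,5,6,7}->{3,4,5,6,7}
Constraint 2 (X != Y) on D(X)={2,3,5,6} D(Y)={3,4,5,6,7}: no change
Constraint 3 (Z + X = Y) on D(Z)={3,4,5,6,7} D(X)={2,3,5,6} D(Y)={3,4,5,6,7}: Z {3,4,5,6,7}->{3,4,5}; X {2,3,5,6}->{2,3}; Y {3,4,5,6,7}->{5,6,7}
So after constraint 3: D(Z)={3,4,5}, size = 3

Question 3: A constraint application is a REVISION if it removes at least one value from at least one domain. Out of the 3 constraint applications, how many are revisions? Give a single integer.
Constraint 1 (X < Y) on D(X)={2,3,5,6} D(Y)={2,3,4,5,6,7}: Y {2,3,4,5,6,7}->{3,4,5,6,7} => REVISION
Constraint 2 (X != Y) on D(X)={2,3,5,6} D(Y)={3,4,5,6,7}: no change => not a revision
Constraint 3 (Z + X = Y) on D(Z)={3,4,5,6,7} D(X)={2,3,5,6} D(Y)={3,4,5,6,7}: Z {3,4,5,6,7}->{3,4,5}; X {2,3,5,6}->{2,3}; Y {3,4,5,6,7}->{5,6,7} => REVISION
Total revisions = 2

Answer: 2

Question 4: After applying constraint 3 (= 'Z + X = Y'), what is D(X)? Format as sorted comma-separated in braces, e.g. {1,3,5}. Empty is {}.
Answer: {2,3}

Derivation:
Constraint 1 (X < Y) on D(X)={2,3,5,6} D(Y)={2,3,4,5,6,7}: Y {2,3,4,5,6,7}->{3,4,5,6,7}
Constraint 2 (X != Y) on D(X)={2,3,5,6} D(Y)={3,4,5,6,7}: no change
Constraint 3 (Z + X = Y) on D(Z)={3,4,5,6,7} D(X)={2,3,5,6} D(Y)={3,4,5,6,7}: Z {3,4,5,6,7}->{3,4,5}; X {2,3,5,6}->{2,3}; Y {3,4,5,6,7}->{5,6,7}
So after constraint 3: D(X) = {2,3}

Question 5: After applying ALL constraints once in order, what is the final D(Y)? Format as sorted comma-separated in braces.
Answer: {5,6,7}

Derivation:
Constraint 1 (X < Y) on D(X)={2,3,5,6} D(Y)={2,3,4,5,6,7}: Y {2,3,4,5,6,7}->{3,4,5,6,7}
Constraint 2 (X != Y) on D(X)={2,3,5,6} D(Y)={3,4,5,6,7}: no change
Constraint 3 (Z + X = Y) on D(Z)={3,4,5,6,7} D(X)={2,3,5,6} D(Y)={3,4,5,6,7}: Z {3,4,5,6,7}->{3,4,5}; X {2,3,5,6}->{2,3}; Y {3,4,5,6,7}->{5,6,7}
So after all 3 constraints: D(Y) = {5,6,7}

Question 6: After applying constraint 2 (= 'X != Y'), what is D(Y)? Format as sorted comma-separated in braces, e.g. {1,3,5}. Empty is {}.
Constraint 1 (X < Y) on D(X)={2,3,5,6} D(Y)={2,3,4,5,6,7}: Y {2,3,4,5,6,7}->{3,4,5,6,7}
Constraint 2 (X != Y) on D(X)={2,3,5,6} D(Y)={3,4,5,6,7}: no change
So after constraint 2: D(Y) = {3,4,5,6,7}

Answer: {3,4,5,6,7}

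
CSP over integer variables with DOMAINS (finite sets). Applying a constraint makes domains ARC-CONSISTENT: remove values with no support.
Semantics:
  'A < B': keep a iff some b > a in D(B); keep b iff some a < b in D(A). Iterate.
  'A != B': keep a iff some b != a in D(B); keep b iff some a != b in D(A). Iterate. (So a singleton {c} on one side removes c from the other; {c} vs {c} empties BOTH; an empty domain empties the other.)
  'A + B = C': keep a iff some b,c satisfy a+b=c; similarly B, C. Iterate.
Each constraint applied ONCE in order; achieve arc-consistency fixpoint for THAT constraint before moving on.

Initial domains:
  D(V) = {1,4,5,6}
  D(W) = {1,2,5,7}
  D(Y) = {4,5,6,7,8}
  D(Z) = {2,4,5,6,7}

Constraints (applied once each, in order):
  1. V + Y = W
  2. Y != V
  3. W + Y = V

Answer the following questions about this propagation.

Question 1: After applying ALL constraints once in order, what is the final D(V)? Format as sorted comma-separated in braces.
Answer: {}

Derivation:
Constraint 1 (V + Y = W) on D(V)={1,4,5,6} D(Y)={4,5,6,7,8} D(W)={1,2,5,7}: V {1,4,5,6}->{1}; Y {4,5,6,7,8}->{4,6}; W {1,2,5,7}->{5,7}
Constraint 2 (Y != V) on D(Y)={4,6} D(V)={1}: no change
Constraint 3 (W + Y = V) on D(W)={5,7} D(Y)={4,6} D(V)={1}: W {5,7}->{}; Y {4,6}->{}; V {1}->{}
So after all 3 constraints: D(V) = {}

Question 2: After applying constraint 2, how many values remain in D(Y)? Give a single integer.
Answer: 2

Derivation:
Constraint 1 (V + Y = W) on D(V)={1,4,5,6} D(Y)={4,5,6,7,8} D(W)={1,2,5,7}: V {1,4,5,6}->{1}; Y {4,5,6,7,8}->{4,6}; W {1,2,5,7}->{5,7}
Constraint 2 (Y != V) on D(Y)={4,6} D(V)={1}: no change
So after constraint 2: D(Y)={4,6}, size = 2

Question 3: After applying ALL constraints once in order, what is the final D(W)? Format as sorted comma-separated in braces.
Constraint 1 (V + Y = W) on D(V)={1,4,5,6} D(Y)={4,5,6,7,8} D(W)={1,2,5,7}: V {1,4,5,6}->{1}; Y {4,5,6,7,8}->{4,6}; W {1,2,5,7}->{5,7}
Constraint 2 (Y != V) on D(Y)={4,6} D(V)={1}: no change
Constraint 3 (W + Y = V) on D(W)={5,7} D(Y)={4,6} D(V)={1}: W {5,7}->{}; Y {4,6}->{}; V {1}->{}
So after all 3 constraints: D(W) = {}

Answer: {}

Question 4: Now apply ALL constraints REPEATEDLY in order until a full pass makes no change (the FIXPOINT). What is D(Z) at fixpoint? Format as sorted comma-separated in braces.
Answer: {2,4,5,6,7}

Derivation:
pass 0 (initial): D(Z)={2,4,5,6,7}
pass 1: V {1,4,5,6}->{}; W {1,2,5,7}->{}; Y {4,5,6,7,8}->{}
pass 2: no change
Fixpoint after 2 passes: D(Z) = {2,4,5,6,7}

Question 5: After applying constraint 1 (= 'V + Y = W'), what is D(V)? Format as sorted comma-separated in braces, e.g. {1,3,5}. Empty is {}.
Constraint 1 (V + Y = W) on D(V)={1,4,5,6} D(Y)={4,5,6,7,8} D(W)={1,2,5,7}: V {1,4,5,6}->{1}; Y {4,5,6,7,8}->{4,6}; W {1,2,5,7}->{5,7}
So after constraint 1: D(V) = {1}

Answer: {1}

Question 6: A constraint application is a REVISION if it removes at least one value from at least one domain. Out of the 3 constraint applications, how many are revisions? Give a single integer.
Constraint 1 (V + Y = W) on D(V)={1,4,5,6} D(Y)={4,5,6,7,8} D(W)={1,2,5,7}: V {1,4,5,6}->{1}; Y {4,5,6,7,8}->{4,6}; W {1,2,5,7}->{5,7} => REVISION
Constraint 2 (Y != V) on D(Y)={4,6} D(V)={1}: no change => not a revision
Constraint 3 (W + Y = V) on D(W)={5,7} D(Y)={4,6} D(V)={1}: W {5,7}->{}; Y {4,6}->{}; V {1}->{} => REVISION
Total revisions = 2

Answer: 2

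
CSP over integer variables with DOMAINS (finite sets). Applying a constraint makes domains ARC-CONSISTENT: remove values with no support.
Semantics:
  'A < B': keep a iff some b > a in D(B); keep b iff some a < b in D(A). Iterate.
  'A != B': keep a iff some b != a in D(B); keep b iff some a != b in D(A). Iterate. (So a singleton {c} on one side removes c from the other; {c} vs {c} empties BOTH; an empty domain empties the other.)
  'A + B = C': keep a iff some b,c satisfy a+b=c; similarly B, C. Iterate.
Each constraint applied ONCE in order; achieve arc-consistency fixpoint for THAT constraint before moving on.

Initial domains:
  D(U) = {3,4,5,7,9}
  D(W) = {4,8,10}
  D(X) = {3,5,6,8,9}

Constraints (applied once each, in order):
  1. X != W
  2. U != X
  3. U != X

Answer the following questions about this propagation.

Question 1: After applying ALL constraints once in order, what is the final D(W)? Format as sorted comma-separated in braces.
Constraint 1 (X != W) on D(X)={3,5,6,8,9} D(W)={4,8,10}: no change
Constraint 2 (U != X) on D(U)={3,4,5,7,9} D(X)={3,5,6,8,9}: no change
Constraint 3 (U != X) on D(U)={3,4,5,7,9} D(X)={3,5,6,8,9}: no change
So after all 3 constraints: D(W) = {4,8,10}

Answer: {4,8,10}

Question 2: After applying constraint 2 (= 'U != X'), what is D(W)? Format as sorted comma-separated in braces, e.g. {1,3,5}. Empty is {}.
Answer: {4,8,10}

Derivation:
Constraint 1 (X != W) on D(X)={3,5,6,8,9} D(W)={4,8,10}: no change
Constraint 2 (U != X) on D(U)={3,4,5,7,9} D(X)={3,5,6,8,9}: no change
So after constraint 2: D(W) = {4,8,10}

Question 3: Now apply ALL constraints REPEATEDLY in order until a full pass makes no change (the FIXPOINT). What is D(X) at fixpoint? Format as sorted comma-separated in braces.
pass 0 (initial): D(X)={3,5,6,8,9}
pass 1: no change
Fixpoint after 1 passes: D(X) = {3,5,6,8,9}

Answer: {3,5,6,8,9}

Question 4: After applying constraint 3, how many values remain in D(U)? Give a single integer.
Answer: 5

Derivation:
Constraint 1 (X != W) on D(X)={3,5,6,8,9} D(W)={4,8,10}: no change
Constraint 2 (U != X) on D(U)={3,4,5,7,9} D(X)={3,5,6,8,9}: no change
Constraint 3 (U != X) on D(U)={3,4,5,7,9} D(X)={3,5,6,8,9}: no change
So after constraint 3: D(U)={3,4,5,7,9}, size = 5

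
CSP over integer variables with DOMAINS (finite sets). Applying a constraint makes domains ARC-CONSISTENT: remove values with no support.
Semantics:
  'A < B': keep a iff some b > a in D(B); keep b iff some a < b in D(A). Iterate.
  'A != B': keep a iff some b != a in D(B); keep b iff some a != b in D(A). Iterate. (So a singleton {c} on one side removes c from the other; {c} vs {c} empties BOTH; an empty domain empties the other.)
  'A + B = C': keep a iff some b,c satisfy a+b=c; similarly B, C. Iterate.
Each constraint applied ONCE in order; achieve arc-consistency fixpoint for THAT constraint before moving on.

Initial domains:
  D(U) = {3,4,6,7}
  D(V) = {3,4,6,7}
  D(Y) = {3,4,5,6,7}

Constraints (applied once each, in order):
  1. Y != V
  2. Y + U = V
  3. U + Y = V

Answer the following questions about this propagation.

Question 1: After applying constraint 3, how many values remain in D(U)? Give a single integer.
Constraint 1 (Y != V) on D(Y)={3,4,5,6,7} D(V)={3,4,6,7}: no change
Constraint 2 (Y + U = V) on D(Y)={3,4,5,6,7} D(U)={3,4,6,7} D(V)={3,4,6,7}: Y {3,4,5,6,7}->{3,4}; U {3,4,6,7}->{3,4}; V {3,4,6,7}->{6,7}
Constraint 3 (U + Y = V) on D(U)={3,4} D(Y)={3,4} D(V)={6,7}: no change
So after constraint 3: D(U)={3,4}, size = 2

Answer: 2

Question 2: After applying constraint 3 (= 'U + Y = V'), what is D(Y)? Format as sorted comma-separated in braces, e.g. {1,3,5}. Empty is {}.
Answer: {3,4}

Derivation:
Constraint 1 (Y != V) on D(Y)={3,4,5,6,7} D(V)={3,4,6,7}: no change
Constraint 2 (Y + U = V) on D(Y)={3,4,5,6,7} D(U)={3,4,6,7} D(V)={3,4,6,7}: Y {3,4,5,6,7}->{3,4}; U {3,4,6,7}->{3,4}; V {3,4,6,7}->{6,7}
Constraint 3 (U + Y = V) on D(U)={3,4} D(Y)={3,4} D(V)={6,7}: no change
So after constraint 3: D(Y) = {3,4}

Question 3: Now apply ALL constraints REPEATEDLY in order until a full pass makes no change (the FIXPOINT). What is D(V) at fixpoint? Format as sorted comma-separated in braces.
pass 0 (initial): D(V)={3,4,6,7}
pass 1: U {3,4,6,7}->{3,4}; V {3,4,6,7}->{6,7}; Y {3,4,5,6,7}->{3,4}
pass 2: no change
Fixpoint after 2 passes: D(V) = {6,7}

Answer: {6,7}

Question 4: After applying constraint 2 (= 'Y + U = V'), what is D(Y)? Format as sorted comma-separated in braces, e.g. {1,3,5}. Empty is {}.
Answer: {3,4}

Derivation:
Constraint 1 (Y != V) on D(Y)={3,4,5,6,7} D(V)={3,4,6,7}: no change
Constraint 2 (Y + U = V) on D(Y)={3,4,5,6,7} D(U)={3,4,6,7} D(V)={3,4,6,7}: Y {3,4,5,6,7}->{3,4}; U {3,4,6,7}->{3,4}; V {3,4,6,7}->{6,7}
So after constraint 2: D(Y) = {3,4}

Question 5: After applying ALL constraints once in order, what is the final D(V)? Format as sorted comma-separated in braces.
Answer: {6,7}

Derivation:
Constraint 1 (Y != V) on D(Y)={3,4,5,6,7} D(V)={3,4,6,7}: no change
Constraint 2 (Y + U = V) on D(Y)={3,4,5,6,7} D(U)={3,4,6,7} D(V)={3,4,6,7}: Y {3,4,5,6,7}->{3,4}; U {3,4,6,7}->{3,4}; V {3,4,6,7}->{6,7}
Constraint 3 (U + Y = V) on D(U)={3,4} D(Y)={3,4} D(V)={6,7}: no change
So after all 3 constraints: D(V) = {6,7}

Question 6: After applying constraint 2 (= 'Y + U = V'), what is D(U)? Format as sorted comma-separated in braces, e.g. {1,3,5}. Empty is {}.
Constraint 1 (Y != V) on D(Y)={3,4,5,6,7} D(V)={3,4,6,7}: no change
Constraint 2 (Y + U = V) on D(Y)={3,4,5,6,7} D(U)={3,4,6,7} D(V)={3,4,6,7}: Y {3,4,5,6,7}->{3,4}; U {3,4,6,7}->{3,4}; V {3,4,6,7}->{6,7}
So after constraint 2: D(U) = {3,4}

Answer: {3,4}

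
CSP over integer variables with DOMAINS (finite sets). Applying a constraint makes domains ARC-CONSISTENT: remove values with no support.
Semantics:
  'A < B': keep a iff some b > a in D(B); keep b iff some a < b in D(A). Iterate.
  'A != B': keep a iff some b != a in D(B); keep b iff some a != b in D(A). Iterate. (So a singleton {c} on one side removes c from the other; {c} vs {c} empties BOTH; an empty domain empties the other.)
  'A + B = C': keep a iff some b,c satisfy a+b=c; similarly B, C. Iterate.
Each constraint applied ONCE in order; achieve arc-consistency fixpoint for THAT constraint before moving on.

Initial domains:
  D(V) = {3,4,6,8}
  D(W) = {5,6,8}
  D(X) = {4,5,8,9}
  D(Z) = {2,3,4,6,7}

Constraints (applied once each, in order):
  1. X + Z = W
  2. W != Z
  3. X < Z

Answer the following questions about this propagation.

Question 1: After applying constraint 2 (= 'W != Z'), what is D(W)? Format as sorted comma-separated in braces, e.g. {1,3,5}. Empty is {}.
Answer: {6,8}

Derivation:
Constraint 1 (X + Z = W) on D(X)={4,5,8,9} D(Z)={2,3,4,6,7} D(W)={5,6,8}: X {4,5,8,9}->{4,5}; Z {2,3,4,6,7}->{2,3,4}; W {5,6,8}->{6,8}
Constraint 2 (W != Z) on D(W)={6,8} D(Z)={2,3,4}: no change
So after constraint 2: D(W) = {6,8}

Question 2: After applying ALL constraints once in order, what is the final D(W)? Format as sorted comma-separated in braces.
Constraint 1 (X + Z = W) on D(X)={4,5,8,9} D(Z)={2,3,4,6,7} D(W)={5,6,8}: X {4,5,8,9}->{4,5}; Z {2,3,4,6,7}->{2,3,4}; W {5,6,8}->{6,8}
Constraint 2 (W != Z) on D(W)={6,8} D(Z)={2,3,4}: no change
Constraint 3 (X < Z) on D(X)={4,5} D(Z)={2,3,4}: X {4,5}->{}; Z {2,3,4}->{}
So after all 3 constraints: D(W) = {6,8}

Answer: {6,8}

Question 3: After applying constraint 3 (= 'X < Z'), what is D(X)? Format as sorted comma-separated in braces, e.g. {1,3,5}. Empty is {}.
Answer: {}

Derivation:
Constraint 1 (X + Z = W) on D(X)={4,5,8,9} D(Z)={2,3,4,6,7} D(W)={5,6,8}: X {4,5,8,9}->{4,5}; Z {2,3,4,6,7}->{2,3,4}; W {5,6,8}->{6,8}
Constraint 2 (W != Z) on D(W)={6,8} D(Z)={2,3,4}: no change
Constraint 3 (X < Z) on D(X)={4,5} D(Z)={2,3,4}: X {4,5}->{}; Z {2,3,4}->{}
So after constraint 3: D(X) = {}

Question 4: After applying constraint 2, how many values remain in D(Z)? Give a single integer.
Constraint 1 (X + Z = W) on D(X)={4,5,8,9} D(Z)={2,3,4,6,7} D(W)={5,6,8}: X {4,5,8,9}->{4,5}; Z {2,3,4,6,7}->{2,3,4}; W {5,6,8}->{6,8}
Constraint 2 (W != Z) on D(W)={6,8} D(Z)={2,3,4}: no change
So after constraint 2: D(Z)={2,3,4}, size = 3

Answer: 3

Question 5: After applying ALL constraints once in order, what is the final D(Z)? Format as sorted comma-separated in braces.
Constraint 1 (X + Z = W) on D(X)={4,5,8,9} D(Z)={2,3,4,6,7} D(W)={5,6,8}: X {4,5,8,9}->{4,5}; Z {2,3,4,6,7}->{2,3,4}; W {5,6,8}->{6,8}
Constraint 2 (W != Z) on D(W)={6,8} D(Z)={2,3,4}: no change
Constraint 3 (X < Z) on D(X)={4,5} D(Z)={2,3,4}: X {4,5}->{}; Z {2,3,4}->{}
So after all 3 constraints: D(Z) = {}

Answer: {}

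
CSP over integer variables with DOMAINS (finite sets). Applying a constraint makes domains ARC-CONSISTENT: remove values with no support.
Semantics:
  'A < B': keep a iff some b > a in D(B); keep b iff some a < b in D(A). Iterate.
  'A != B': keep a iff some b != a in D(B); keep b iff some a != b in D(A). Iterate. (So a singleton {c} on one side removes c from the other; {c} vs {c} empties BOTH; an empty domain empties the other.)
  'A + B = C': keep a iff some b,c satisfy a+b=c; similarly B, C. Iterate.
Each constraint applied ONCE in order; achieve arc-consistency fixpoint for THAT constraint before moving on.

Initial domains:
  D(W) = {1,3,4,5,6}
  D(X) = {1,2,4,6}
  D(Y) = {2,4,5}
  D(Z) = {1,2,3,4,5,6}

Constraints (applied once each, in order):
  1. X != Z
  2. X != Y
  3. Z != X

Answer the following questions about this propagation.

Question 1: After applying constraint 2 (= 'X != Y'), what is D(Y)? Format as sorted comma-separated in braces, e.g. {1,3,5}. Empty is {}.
Answer: {2,4,5}

Derivation:
Constraint 1 (X != Z) on D(X)={1,2,4,6} D(Z)={1,2,3,4,5,6}: no change
Constraint 2 (X != Y) on D(X)={1,2,4,6} D(Y)={2,4,5}: no change
So after constraint 2: D(Y) = {2,4,5}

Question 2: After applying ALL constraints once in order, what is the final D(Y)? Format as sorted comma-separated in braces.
Constraint 1 (X != Z) on D(X)={1,2,4,6} D(Z)={1,2,3,4,5,6}: no change
Constraint 2 (X != Y) on D(X)={1,2,4,6} D(Y)={2,4,5}: no change
Constraint 3 (Z != X) on D(Z)={1,2,3,4,5,6} D(X)={1,2,4,6}: no change
So after all 3 constraints: D(Y) = {2,4,5}

Answer: {2,4,5}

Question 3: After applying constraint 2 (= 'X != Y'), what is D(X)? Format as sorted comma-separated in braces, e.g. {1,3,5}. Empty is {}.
Answer: {1,2,4,6}

Derivation:
Constraint 1 (X != Z) on D(X)={1,2,4,6} D(Z)={1,2,3,4,5,6}: no change
Constraint 2 (X != Y) on D(X)={1,2,4,6} D(Y)={2,4,5}: no change
So after constraint 2: D(X) = {1,2,4,6}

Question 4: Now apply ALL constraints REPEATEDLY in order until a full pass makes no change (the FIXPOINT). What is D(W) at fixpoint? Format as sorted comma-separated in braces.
Answer: {1,3,4,5,6}

Derivation:
pass 0 (initial): D(W)={1,3,4,5,6}
pass 1: no change
Fixpoint after 1 passes: D(W) = {1,3,4,5,6}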